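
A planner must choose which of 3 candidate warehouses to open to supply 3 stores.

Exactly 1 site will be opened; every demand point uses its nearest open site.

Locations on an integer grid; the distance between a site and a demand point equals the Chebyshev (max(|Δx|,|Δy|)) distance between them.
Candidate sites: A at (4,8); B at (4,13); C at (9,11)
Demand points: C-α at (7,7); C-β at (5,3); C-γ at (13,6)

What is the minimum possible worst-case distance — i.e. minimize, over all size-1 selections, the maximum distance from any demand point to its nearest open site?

Open {C}.
  Farthest demand point is C-β at distance 8 (to C); all others are ≤ 8.
With {A} the worst case is 9.
With {B} the worst case is 10.
No size-1 selection achieves below 8.

8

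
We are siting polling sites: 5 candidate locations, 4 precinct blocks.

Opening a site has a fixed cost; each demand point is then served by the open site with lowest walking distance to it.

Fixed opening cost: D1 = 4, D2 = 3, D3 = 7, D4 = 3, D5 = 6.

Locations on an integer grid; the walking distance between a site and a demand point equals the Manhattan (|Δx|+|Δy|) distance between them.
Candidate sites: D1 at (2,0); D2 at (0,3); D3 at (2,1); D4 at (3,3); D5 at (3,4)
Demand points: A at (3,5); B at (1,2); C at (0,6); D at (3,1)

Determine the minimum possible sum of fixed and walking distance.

15

Open {D2, D4}: assign each demand point to its cheapest open site.
  A→D4 2, B→D2 2, C→D2 3, D→D4 2
  walking distance 9, fixed 6 → total 15.
Compare {D4}: walking distance 13 + fixed 3 = 16.
Compare {D2}: walking distance 15 + fixed 3 = 18.
Compare {D2, D5}: walking distance 9 + fixed 9 = 18.
All other subsets cost ≥ 16. Minimum total cost: 15.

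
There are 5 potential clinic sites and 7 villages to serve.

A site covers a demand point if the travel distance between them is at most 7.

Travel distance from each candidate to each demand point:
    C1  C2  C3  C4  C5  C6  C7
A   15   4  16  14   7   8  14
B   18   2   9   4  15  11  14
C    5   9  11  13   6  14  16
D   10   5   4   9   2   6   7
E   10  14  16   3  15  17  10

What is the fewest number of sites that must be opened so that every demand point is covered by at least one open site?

3

Coverage sets (demand points within 7 of each site):
  A: {C2, C5}
  B: {C2, C4}
  C: {C1, C5}
  D: {C2, C3, C5, C6, C7}
  E: {C4}
No 2 sites suffice: every size-2 union leaves at least one demand point uncovered.
But {B, C, D} covers everything, so the minimum is 3.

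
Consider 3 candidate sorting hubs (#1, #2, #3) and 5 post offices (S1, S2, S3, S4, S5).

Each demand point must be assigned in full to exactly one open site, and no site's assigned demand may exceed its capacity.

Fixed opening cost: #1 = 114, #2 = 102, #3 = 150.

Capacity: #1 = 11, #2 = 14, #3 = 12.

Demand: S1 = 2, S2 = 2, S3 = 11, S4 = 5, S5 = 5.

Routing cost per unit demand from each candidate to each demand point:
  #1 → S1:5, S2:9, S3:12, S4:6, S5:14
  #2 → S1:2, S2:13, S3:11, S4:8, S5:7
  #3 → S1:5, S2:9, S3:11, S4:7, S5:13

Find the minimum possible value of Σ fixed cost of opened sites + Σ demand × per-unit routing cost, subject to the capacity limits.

453

Open {#1, #2}; cheapest assignment that respects the capacities:
  #1 (cap 11, load 11): S3 — cost 11×12 = 132
  #2 (cap 14, load 14): S1, S2, S4, S5 — cost 2×2 + 2×13 + 5×8 + 5×7 = 105
  Shipping 237, fixed 216 → total 453.
  Any other capacity-feasible assignment to {#1, #2} ships for at least 237.
Compare {#2, #3}: its best feasible assignment gives total 478.
Compare {#1, #2, #3}: its best feasible assignment gives total 574.
Every other set of open sites that can feasibly serve all demand totals ≥ 478 even under its best assignment. Minimum: 453.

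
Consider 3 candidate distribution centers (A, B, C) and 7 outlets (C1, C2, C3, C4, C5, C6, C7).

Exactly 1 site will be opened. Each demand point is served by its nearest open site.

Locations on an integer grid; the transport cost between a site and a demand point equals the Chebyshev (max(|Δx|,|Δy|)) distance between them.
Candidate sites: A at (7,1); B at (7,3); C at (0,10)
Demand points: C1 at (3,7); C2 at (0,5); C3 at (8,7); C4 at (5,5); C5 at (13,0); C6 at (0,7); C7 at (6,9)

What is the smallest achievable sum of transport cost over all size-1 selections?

Open {B}.
  C1→B 4, C2→B 7, C3→B 4, C4→B 2, C5→B 6, C6→B 7, C7→B 6  ⇒ total 36.
Compare {C}: total 43.
Compare {A}: total 44.

36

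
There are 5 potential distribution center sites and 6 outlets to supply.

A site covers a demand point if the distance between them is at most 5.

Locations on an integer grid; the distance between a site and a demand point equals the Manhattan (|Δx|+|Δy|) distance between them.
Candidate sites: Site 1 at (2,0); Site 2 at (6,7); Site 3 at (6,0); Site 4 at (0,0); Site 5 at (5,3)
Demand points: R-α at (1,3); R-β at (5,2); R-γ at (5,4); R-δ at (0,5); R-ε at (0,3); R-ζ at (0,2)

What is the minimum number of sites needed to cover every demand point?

Coverage sets (demand points within 5 of each site):
  Site 1: {R-α, R-β, R-ε, R-ζ}
  Site 2: {R-γ}
  Site 3: {R-β, R-γ}
  Site 4: {R-α, R-δ, R-ε, R-ζ}
  Site 5: {R-α, R-β, R-γ, R-ε}
No single site covers all 6 demand points.
But {Site 3, Site 4} covers everything, so the minimum is 2.

2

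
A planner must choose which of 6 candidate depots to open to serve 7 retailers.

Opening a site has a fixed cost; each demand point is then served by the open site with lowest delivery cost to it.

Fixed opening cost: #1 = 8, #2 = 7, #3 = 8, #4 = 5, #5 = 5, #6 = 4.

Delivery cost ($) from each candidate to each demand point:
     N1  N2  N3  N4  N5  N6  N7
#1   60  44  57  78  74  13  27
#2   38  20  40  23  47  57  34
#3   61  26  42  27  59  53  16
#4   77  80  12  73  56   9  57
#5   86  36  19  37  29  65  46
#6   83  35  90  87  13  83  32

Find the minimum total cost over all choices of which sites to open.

Open {#2, #3, #4, #6}: assign each demand point to its cheapest open site.
  N1→#2 38, N2→#2 20, N3→#4 12, N4→#2 23, N5→#6 13, N6→#4 9, N7→#3 16
  delivery cost 131, fixed 24 → total 155.
Compare {#2, #3, #4, #5, #6}: delivery cost 131 + fixed 29 = 160.
Compare {#2, #4, #6}: delivery cost 147 + fixed 16 = 163.
Compare {#1, #2, #3, #4, #6}: delivery cost 131 + fixed 32 = 163.
All other subsets cost ≥ 160. Minimum total cost: 155.

155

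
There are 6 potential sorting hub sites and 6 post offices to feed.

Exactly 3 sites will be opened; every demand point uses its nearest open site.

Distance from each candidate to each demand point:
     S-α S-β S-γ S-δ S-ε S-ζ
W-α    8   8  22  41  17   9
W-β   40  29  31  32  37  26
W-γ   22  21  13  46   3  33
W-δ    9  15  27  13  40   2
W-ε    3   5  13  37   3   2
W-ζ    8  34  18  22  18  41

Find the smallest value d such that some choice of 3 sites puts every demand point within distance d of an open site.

Open {W-α, W-γ, W-δ}.
  Farthest demand point is S-γ at distance 13 (to W-γ); all others are ≤ 13.
With {W-α, W-δ, W-ε} the worst case is 13.
With {W-β, W-δ, W-ε} the worst case is 13.
No size-3 selection achieves below 13.

13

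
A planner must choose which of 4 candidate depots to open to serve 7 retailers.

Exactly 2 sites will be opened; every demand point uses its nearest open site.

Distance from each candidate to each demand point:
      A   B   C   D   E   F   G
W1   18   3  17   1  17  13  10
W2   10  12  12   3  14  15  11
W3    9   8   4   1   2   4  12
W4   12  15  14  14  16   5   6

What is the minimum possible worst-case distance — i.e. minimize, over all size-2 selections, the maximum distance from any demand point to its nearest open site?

9

Open {W3, W4}.
  Farthest demand point is A at distance 9 (to W3); all others are ≤ 9.
With {W1, W3} the worst case is 10.
With {W2, W3} the worst case is 11.
No size-2 selection achieves below 9.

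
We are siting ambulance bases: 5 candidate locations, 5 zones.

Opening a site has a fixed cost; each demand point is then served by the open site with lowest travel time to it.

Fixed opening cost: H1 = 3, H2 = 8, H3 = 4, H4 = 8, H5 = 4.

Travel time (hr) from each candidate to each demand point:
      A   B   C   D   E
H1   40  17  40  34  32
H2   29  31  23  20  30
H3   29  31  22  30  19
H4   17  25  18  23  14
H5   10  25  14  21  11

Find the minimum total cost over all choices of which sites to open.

80

Open {H1, H5}: assign each demand point to its cheapest open site.
  A→H5 10, B→H1 17, C→H5 14, D→H5 21, E→H5 11
  travel time 73, fixed 7 → total 80.
Compare {H1, H3, H5}: travel time 73 + fixed 11 = 84.
Compare {H5}: travel time 81 + fixed 4 = 85.
Compare {H1, H2, H5}: travel time 72 + fixed 15 = 87.
All other subsets cost ≥ 84. Minimum total cost: 80.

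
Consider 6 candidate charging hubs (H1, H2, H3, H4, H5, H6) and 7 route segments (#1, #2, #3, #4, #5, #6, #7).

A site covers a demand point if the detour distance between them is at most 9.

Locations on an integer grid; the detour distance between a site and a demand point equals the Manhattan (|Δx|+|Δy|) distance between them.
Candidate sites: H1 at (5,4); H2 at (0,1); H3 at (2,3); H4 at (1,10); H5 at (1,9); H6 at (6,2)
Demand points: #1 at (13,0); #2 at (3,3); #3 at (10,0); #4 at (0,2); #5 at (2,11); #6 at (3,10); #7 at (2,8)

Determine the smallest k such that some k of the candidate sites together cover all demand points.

Coverage sets (demand points within 9 of each site):
  H1: {#2, #3, #4, #6, #7}
  H2: {#2, #4, #7}
  H3: {#2, #4, #5, #6, #7}
  H4: {#2, #4, #5, #6, #7}
  H5: {#2, #4, #5, #6, #7}
  H6: {#1, #2, #3, #4}
No single site covers all 7 demand points.
But {H3, H6} covers everything, so the minimum is 2.

2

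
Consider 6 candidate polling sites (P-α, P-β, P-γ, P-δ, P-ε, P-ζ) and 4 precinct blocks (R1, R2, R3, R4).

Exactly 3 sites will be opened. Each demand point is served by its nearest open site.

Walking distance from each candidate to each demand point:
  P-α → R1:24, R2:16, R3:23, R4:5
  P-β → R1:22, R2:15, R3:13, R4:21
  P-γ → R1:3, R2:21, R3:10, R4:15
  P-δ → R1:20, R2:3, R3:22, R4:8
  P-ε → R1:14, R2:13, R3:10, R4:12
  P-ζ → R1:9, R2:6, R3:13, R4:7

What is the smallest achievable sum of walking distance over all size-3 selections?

21

Open {P-α, P-γ, P-δ}.
  R1→P-γ 3, R2→P-δ 3, R3→P-γ 10, R4→P-α 5  ⇒ total 21.
Compare {P-γ, P-δ, P-ζ}: total 23.
Compare {P-α, P-γ, P-ζ}: total 24.
No size-3 selection does better; minimum is 21.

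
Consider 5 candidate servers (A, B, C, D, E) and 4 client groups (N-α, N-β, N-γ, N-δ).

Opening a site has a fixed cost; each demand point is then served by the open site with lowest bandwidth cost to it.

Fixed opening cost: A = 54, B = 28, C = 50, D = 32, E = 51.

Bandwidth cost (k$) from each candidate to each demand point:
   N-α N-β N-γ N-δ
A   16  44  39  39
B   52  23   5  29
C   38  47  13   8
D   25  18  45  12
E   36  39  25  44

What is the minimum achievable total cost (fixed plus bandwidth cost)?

120

Open {B, D}: assign each demand point to its cheapest open site.
  N-α→D 25, N-β→D 18, N-γ→B 5, N-δ→D 12
  bandwidth cost 60, fixed 60 → total 120.
Compare {D}: bandwidth cost 100 + fixed 32 = 132.
Compare {B}: bandwidth cost 109 + fixed 28 = 137.
Compare {C, D}: bandwidth cost 64 + fixed 82 = 146.
All other subsets cost ≥ 132. Minimum total cost: 120.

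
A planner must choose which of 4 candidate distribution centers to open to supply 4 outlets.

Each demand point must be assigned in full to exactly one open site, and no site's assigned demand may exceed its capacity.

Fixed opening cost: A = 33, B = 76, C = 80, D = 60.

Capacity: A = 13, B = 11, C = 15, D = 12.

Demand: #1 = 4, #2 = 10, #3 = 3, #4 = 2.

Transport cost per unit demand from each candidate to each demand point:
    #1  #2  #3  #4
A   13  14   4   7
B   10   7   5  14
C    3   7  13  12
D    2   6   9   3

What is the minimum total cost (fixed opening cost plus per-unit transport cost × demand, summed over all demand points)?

221

Open {A, C}; cheapest assignment that respects the capacities:
  A (cap 13, load 5): #3, #4 — cost 3×4 + 2×7 = 26
  C (cap 15, load 14): #1, #2 — cost 4×3 + 10×7 = 82
  Shipping 108, fixed 113 → total 221.
  Any other capacity-feasible assignment to {A, C} ships for at least 108.
Compare {A, D}: its best feasible assignment gives total 223.
Compare {B, D}: its best feasible assignment gives total 247.
Every other set of open sites that can feasibly serve all demand totals ≥ 223 even under its best assignment. Minimum: 221.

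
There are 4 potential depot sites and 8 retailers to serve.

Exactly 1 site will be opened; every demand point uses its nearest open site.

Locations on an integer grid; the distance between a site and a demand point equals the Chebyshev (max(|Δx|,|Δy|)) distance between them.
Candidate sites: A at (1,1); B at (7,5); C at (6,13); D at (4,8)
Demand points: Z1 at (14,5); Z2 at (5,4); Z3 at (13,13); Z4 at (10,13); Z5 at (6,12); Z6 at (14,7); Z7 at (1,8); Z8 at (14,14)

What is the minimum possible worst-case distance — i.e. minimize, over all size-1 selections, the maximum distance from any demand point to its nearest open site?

9

Open {B}.
  Farthest demand point is Z8 at distance 9 (to B); all others are ≤ 9.
With {C} the worst case is 9.
With {D} the worst case is 10.
No size-1 selection achieves below 9.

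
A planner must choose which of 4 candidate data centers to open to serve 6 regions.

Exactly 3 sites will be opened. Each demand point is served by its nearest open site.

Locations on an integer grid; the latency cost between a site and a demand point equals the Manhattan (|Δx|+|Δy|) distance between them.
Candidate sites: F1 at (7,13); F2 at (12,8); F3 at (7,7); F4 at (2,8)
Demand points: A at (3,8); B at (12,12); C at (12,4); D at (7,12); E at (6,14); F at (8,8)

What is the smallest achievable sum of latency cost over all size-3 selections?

Open {F1, F2, F4}.
  A→F4 1, B→F2 4, C→F2 4, D→F1 1, E→F1 2, F→F2 4  ⇒ total 16.
Compare {F1, F2, F3}: total 18.
Compare {F1, F3, F4}: total 20.
No size-3 selection does better; minimum is 16.

16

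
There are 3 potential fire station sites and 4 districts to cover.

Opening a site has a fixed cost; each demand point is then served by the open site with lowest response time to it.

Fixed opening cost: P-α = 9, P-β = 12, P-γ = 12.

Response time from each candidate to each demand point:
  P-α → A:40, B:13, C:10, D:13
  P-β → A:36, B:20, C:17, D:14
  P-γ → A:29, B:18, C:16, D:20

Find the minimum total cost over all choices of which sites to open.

Open {P-α}: assign each demand point to its cheapest open site.
  A→P-α 40, B→P-α 13, C→P-α 10, D→P-α 13
  response time 76, fixed 9 → total 85.
Compare {P-α, P-γ}: response time 65 + fixed 21 = 86.
Compare {P-α, P-β}: response time 72 + fixed 21 = 93.
Compare {P-γ}: response time 83 + fixed 12 = 95.
All other subsets cost ≥ 86. Minimum total cost: 85.

85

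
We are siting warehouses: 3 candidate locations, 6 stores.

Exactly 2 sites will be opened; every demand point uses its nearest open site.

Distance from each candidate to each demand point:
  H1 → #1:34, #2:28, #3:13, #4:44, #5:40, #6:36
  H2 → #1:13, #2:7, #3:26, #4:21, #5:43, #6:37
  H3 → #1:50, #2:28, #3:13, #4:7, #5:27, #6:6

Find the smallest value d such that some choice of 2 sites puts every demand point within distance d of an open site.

Open {H2, H3}.
  Farthest demand point is #5 at distance 27 (to H3); all others are ≤ 27.
With {H1, H3} the worst case is 34.
With {H1, H2} the worst case is 40.
No size-2 selection achieves below 27.

27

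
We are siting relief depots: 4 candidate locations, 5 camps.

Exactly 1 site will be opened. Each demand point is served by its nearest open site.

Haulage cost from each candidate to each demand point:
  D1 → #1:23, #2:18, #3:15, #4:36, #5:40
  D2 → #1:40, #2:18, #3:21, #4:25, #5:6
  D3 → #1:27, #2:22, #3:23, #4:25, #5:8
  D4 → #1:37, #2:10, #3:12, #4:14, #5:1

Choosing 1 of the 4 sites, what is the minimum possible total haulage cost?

74

Open {D4}.
  #1→D4 37, #2→D4 10, #3→D4 12, #4→D4 14, #5→D4 1  ⇒ total 74.
Compare {D3}: total 105.
Compare {D2}: total 110.
No size-1 selection does better; minimum is 74.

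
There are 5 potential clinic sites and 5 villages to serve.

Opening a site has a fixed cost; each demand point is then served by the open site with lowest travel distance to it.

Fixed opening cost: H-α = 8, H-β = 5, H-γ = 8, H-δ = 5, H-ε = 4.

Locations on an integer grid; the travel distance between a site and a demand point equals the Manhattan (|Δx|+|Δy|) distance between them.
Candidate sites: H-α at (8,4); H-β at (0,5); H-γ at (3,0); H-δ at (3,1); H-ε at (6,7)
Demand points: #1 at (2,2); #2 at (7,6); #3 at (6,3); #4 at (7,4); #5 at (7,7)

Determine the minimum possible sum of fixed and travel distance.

Open {H-δ, H-ε}: assign each demand point to its cheapest open site.
  #1→H-δ 2, #2→H-ε 2, #3→H-ε 4, #4→H-ε 4, #5→H-ε 1
  travel distance 13, fixed 9 → total 22.
Compare {H-ε}: travel distance 20 + fixed 4 = 24.
Compare {H-β, H-ε}: travel distance 16 + fixed 9 = 25.
Compare {H-α, H-δ}: travel distance 13 + fixed 13 = 26.
All other subsets cost ≥ 24. Minimum total cost: 22.

22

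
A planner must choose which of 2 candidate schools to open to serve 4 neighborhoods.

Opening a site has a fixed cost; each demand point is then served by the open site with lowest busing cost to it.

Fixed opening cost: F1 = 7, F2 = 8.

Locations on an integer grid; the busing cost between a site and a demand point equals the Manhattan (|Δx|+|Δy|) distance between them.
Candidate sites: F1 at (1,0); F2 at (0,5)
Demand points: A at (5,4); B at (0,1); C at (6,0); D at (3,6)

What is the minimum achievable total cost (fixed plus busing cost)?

30

Open {F1}: assign each demand point to its cheapest open site.
  A→F1 8, B→F1 2, C→F1 5, D→F1 8
  busing cost 23, fixed 7 → total 30.
Compare {F1, F2}: busing cost 17 + fixed 15 = 32.
Compare {F2}: busing cost 25 + fixed 8 = 33.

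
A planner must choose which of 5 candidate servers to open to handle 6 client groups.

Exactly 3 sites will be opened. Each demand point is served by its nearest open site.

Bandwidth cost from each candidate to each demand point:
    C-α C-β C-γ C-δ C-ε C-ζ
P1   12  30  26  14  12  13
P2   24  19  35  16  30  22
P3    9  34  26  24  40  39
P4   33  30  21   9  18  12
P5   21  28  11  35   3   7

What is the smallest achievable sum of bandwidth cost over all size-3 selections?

Open {P2, P3, P5}.
  C-α→P3 9, C-β→P2 19, C-γ→P5 11, C-δ→P2 16, C-ε→P5 3, C-ζ→P5 7  ⇒ total 65.
Compare {P1, P2, P5}: total 66.
Compare {P3, P4, P5}: total 67.
No size-3 selection does better; minimum is 65.

65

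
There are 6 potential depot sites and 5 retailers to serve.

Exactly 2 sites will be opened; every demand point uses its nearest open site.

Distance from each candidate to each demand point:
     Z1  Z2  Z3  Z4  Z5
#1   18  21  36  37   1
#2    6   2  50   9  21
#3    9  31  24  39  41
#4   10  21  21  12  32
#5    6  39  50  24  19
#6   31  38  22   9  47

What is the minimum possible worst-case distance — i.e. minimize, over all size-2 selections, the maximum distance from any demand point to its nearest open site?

21

Open {#1, #4}.
  Farthest demand point is Z2 at distance 21 (to #1); all others are ≤ 21.
With {#2, #4} the worst case is 21.
With {#4, #5} the worst case is 21.
No size-2 selection achieves below 21.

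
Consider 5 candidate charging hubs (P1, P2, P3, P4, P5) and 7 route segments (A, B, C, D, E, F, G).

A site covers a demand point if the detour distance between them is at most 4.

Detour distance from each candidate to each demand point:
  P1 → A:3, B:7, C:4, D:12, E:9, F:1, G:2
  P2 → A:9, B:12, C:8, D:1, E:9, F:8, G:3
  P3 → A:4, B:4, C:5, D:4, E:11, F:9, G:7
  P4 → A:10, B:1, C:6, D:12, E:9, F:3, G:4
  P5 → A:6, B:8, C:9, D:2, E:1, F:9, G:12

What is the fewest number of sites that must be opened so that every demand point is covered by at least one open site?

3

Coverage sets (demand points within 4 of each site):
  P1: {A, C, F, G}
  P2: {D, G}
  P3: {A, B, D}
  P4: {B, F, G}
  P5: {D, E}
No 2 sites suffice: every size-2 union leaves at least one demand point uncovered.
But {P1, P3, P5} covers everything, so the minimum is 3.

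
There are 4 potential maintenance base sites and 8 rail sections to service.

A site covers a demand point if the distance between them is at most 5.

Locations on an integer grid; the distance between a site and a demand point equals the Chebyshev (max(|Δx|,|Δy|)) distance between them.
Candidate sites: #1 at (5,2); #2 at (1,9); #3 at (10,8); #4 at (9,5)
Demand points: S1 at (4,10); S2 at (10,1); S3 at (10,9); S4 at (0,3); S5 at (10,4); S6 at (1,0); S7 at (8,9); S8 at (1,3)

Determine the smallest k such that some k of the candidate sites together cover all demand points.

2

Coverage sets (demand points within 5 of each site):
  #1: {S2, S4, S5, S6, S8}
  #2: {S1}
  #3: {S3, S5, S7}
  #4: {S1, S2, S3, S5, S7}
No single site covers all 8 demand points.
But {#1, #4} covers everything, so the minimum is 2.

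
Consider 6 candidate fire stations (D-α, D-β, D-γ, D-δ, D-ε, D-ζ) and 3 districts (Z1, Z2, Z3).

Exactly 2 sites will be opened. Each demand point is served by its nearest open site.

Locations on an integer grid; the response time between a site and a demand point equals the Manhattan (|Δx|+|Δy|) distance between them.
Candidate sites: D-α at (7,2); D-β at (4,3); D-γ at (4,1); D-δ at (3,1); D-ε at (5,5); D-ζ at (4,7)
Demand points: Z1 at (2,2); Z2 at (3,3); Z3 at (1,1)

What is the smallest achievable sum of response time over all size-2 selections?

Open {D-β, D-δ}.
  Z1→D-δ 2, Z2→D-β 1, Z3→D-δ 2  ⇒ total 5.
Compare {D-α, D-δ}: total 6.
Compare {D-γ, D-δ}: total 6.
No size-2 selection does better; minimum is 5.

5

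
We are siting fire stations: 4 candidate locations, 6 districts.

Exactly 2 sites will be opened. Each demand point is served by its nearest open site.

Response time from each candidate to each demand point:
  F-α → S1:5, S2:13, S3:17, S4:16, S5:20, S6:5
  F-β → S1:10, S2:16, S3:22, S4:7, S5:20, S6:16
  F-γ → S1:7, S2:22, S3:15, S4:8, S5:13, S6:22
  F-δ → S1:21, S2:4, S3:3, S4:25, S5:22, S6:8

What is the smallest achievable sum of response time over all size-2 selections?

43

Open {F-γ, F-δ}.
  S1→F-γ 7, S2→F-δ 4, S3→F-δ 3, S4→F-γ 8, S5→F-γ 13, S6→F-δ 8  ⇒ total 43.
Compare {F-β, F-δ}: total 52.
Compare {F-α, F-δ}: total 53.
No size-2 selection does better; minimum is 43.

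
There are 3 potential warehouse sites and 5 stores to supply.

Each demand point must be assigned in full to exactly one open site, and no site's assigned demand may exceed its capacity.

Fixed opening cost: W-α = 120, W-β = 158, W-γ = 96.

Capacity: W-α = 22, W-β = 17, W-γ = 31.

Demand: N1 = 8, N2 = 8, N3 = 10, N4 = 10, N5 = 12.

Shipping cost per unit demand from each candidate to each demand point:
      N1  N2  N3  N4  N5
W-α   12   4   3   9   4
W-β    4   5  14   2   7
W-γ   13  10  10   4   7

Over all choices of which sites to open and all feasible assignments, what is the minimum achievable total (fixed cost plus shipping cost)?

506

Open {W-α, W-γ}; cheapest assignment that respects the capacities:
  W-α (cap 22, load 18): N2, N3 — cost 8×4 + 10×3 = 62
  W-γ (cap 31, load 30): N1, N4, N5 — cost 8×13 + 10×4 + 12×7 = 228
  Shipping 290, fixed 216 → total 506.
  Any other capacity-feasible assignment to {W-α, W-γ} ships for at least 290.
Compare {W-α, W-β, W-γ}: its best feasible assignment gives total 564.
Every other set of open sites that can feasibly serve all demand totals ≥ 564 even under its best assignment. Minimum: 506.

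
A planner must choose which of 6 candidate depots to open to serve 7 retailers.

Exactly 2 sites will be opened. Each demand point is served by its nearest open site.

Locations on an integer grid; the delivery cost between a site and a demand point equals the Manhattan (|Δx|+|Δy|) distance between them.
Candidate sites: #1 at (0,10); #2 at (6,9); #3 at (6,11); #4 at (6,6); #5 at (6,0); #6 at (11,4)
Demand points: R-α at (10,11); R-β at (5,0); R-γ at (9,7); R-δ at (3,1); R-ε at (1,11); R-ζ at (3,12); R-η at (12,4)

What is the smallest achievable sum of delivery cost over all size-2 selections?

Open {#3, #5}.
  R-α→#3 4, R-β→#5 1, R-γ→#3 7, R-δ→#5 4, R-ε→#3 5, R-ζ→#3 4, R-η→#5 10  ⇒ total 35.
Compare {#2, #5}: total 39.
Compare {#3, #4}: total 40.
No size-2 selection does better; minimum is 35.

35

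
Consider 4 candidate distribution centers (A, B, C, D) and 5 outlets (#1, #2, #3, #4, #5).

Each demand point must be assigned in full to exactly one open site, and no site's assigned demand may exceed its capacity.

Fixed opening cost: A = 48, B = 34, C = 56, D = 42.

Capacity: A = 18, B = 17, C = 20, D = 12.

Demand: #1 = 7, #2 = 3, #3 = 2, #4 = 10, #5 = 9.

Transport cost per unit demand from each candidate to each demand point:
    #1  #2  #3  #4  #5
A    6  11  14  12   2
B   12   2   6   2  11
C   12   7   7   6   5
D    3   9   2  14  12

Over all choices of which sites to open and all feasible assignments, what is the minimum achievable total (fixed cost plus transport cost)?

Open {A, B}; cheapest assignment that respects the capacities:
  A (cap 18, load 16): #1, #5 — cost 7×6 + 9×2 = 60
  B (cap 17, load 15): #2, #3, #4 — cost 3×2 + 2×6 + 10×2 = 38
  Shipping 98, fixed 82 → total 180.
  Any other capacity-feasible assignment to {A, B} ships for at least 98.
Compare {A, B, D}: its best feasible assignment gives total 193.
Compare {B, C, D}: its best feasible assignment gives total 228.
Every other set of open sites that can feasibly serve all demand totals ≥ 193 even under its best assignment. Minimum: 180.

180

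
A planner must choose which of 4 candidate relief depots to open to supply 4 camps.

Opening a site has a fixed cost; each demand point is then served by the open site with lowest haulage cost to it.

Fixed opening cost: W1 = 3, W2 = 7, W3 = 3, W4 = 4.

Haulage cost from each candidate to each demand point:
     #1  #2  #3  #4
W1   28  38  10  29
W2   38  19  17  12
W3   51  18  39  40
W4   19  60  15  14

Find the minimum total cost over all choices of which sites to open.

Open {W1, W3, W4}: assign each demand point to its cheapest open site.
  #1→W4 19, #2→W3 18, #3→W1 10, #4→W4 14
  haulage cost 61, fixed 10 → total 71.
Compare {W3, W4}: haulage cost 66 + fixed 7 = 73.
Compare {W1, W2, W4}: haulage cost 60 + fixed 14 = 74.
Compare {W2, W4}: haulage cost 65 + fixed 11 = 76.
All other subsets cost ≥ 73. Minimum total cost: 71.

71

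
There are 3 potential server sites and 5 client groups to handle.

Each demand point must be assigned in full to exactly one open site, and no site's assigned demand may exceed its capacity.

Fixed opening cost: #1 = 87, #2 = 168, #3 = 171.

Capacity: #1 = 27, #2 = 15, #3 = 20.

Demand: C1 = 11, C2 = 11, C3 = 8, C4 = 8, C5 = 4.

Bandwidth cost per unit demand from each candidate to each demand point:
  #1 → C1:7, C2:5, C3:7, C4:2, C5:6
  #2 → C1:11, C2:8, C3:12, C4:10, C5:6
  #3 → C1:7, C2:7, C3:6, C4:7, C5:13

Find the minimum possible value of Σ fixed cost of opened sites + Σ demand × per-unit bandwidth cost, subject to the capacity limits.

478

Open {#1, #3}; cheapest assignment that respects the capacities:
  #1 (cap 27, load 23): C2, C4, C5 — cost 11×5 + 8×2 + 4×6 = 95
  #3 (cap 20, load 19): C1, C3 — cost 11×7 + 8×6 = 125
  Shipping 220, fixed 258 → total 478.
  Any other capacity-feasible assignment to {#1, #3} ships for at least 220.
Compare {#1, #2}: its best feasible assignment gives total 516.
Compare {#1, #2, #3}: its best feasible assignment gives total 646.
Every other set of open sites that can feasibly serve all demand totals ≥ 516 even under its best assignment. Minimum: 478.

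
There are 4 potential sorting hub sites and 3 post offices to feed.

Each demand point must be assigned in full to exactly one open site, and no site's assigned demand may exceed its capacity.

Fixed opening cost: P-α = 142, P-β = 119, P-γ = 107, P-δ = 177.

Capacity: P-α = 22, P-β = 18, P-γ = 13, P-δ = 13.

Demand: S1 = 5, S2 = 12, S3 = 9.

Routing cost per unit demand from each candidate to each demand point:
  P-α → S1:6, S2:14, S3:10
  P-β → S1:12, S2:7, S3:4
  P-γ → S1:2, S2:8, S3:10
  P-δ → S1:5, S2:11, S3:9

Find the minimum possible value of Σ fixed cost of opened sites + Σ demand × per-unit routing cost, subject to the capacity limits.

418

Open {P-β, P-γ}; cheapest assignment that respects the capacities:
  P-β (cap 18, load 14): S1, S3 — cost 5×12 + 9×4 = 96
  P-γ (cap 13, load 12): S2 — cost 12×8 = 96
  Shipping 192, fixed 226 → total 418.
  Any other capacity-feasible assignment to {P-β, P-γ} ships for at least 192.
Compare {P-α, P-β}: its best feasible assignment gives total 465.
Compare {P-α, P-γ}: its best feasible assignment gives total 465.
Every other set of open sites that can feasibly serve all demand totals ≥ 465 even under its best assignment. Minimum: 418.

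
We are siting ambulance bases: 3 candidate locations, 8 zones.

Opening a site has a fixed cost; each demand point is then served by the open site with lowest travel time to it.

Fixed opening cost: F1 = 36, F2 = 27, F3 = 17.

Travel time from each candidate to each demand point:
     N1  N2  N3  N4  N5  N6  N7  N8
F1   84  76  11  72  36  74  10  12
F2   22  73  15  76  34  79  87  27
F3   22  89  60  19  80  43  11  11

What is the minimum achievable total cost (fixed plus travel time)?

272

Open {F2, F3}: assign each demand point to its cheapest open site.
  N1→F2 22, N2→F2 73, N3→F2 15, N4→F3 19, N5→F2 34, N6→F3 43, N7→F3 11, N8→F3 11
  travel time 228, fixed 44 → total 272.
Compare {F1, F3}: travel time 228 + fixed 53 = 281.
Compare {F1, F2, F3}: travel time 223 + fixed 80 = 303.
Compare {F3}: travel time 335 + fixed 17 = 352.
All other subsets cost ≥ 281. Minimum total cost: 272.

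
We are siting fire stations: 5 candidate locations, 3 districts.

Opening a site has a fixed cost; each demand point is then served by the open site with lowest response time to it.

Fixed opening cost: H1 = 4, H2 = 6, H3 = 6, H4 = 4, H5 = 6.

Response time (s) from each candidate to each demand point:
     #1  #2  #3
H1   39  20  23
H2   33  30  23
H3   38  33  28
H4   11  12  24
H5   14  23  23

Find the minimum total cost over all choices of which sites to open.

Open {H4}: assign each demand point to its cheapest open site.
  #1→H4 11, #2→H4 12, #3→H4 24
  response time 47, fixed 4 → total 51.
Compare {H1, H4}: response time 46 + fixed 8 = 54.
Compare {H2, H4}: response time 46 + fixed 10 = 56.
Compare {H4, H5}: response time 46 + fixed 10 = 56.
All other subsets cost ≥ 54. Minimum total cost: 51.

51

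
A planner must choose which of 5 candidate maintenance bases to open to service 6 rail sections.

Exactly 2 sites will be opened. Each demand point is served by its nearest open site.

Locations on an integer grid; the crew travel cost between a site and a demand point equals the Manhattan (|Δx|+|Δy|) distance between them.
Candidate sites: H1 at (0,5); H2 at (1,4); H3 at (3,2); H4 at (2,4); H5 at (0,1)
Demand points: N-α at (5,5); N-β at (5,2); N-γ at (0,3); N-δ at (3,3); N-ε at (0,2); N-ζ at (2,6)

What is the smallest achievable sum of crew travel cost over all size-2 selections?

Open {H3, H4}.
  N-α→H4 4, N-β→H3 2, N-γ→H4 3, N-δ→H3 1, N-ε→H3 3, N-ζ→H4 2  ⇒ total 15.
Compare {H1, H3}: total 16.
Compare {H2, H3}: total 16.
No size-2 selection does better; minimum is 15.

15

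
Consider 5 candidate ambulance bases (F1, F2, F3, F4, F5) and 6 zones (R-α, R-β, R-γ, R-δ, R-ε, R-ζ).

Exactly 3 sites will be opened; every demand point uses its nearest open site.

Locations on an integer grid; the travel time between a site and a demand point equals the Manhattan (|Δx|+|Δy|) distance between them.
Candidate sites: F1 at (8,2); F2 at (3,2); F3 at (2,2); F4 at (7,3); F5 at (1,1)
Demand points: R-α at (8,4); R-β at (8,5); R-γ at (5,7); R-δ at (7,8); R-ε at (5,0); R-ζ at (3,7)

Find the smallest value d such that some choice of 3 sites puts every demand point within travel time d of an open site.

6

Open {F1, F2, F4}.
  Farthest demand point is R-γ at travel time 6 (to F4); all others are ≤ 6.
With {F1, F3, F4} the worst case is 6.
With {F2, F3, F4} the worst case is 6.
No size-3 selection achieves below 6.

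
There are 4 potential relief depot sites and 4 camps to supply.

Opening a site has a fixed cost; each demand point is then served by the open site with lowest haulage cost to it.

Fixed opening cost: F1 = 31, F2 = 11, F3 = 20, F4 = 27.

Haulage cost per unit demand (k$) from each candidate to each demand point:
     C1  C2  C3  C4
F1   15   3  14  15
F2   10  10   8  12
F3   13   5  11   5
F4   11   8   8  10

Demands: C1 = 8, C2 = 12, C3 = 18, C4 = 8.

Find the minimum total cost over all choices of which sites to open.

355

Open {F2, F3}: assign each demand point to its cheapest open site.
  C1→F2 8×10=80, C2→F3 12×5=60, C3→F2 18×8=144, C4→F3 8×5=40
  haulage cost 324, fixed 31 → total 355.
Compare {F1, F2, F3}: haulage cost 300 + fixed 62 = 362.
Compare {F3, F4}: haulage cost 332 + fixed 47 = 379.
Compare {F2, F3, F4}: haulage cost 324 + fixed 58 = 382.
All other subsets cost ≥ 362. Minimum total cost: 355.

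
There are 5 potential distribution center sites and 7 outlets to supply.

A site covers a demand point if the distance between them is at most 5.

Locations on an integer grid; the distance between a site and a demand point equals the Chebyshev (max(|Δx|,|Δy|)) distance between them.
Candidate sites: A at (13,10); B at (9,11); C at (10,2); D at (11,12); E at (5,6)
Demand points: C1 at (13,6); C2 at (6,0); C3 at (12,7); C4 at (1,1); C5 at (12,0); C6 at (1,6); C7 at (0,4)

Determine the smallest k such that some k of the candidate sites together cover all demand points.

2

Coverage sets (demand points within 5 of each site):
  A: {C1, C3}
  B: {C1, C3}
  C: {C1, C2, C3, C5}
  D: {C3}
  E: {C4, C6, C7}
No single site covers all 7 demand points.
But {C, E} covers everything, so the minimum is 2.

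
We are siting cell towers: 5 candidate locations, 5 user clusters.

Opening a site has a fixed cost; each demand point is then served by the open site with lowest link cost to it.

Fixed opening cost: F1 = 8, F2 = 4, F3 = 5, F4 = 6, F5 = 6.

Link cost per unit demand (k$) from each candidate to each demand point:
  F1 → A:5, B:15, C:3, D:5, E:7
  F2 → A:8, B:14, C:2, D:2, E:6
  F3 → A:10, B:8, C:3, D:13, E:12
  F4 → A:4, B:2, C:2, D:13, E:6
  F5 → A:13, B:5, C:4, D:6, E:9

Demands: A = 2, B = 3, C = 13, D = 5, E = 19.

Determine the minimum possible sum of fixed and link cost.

174

Open {F2, F4}: assign each demand point to its cheapest open site.
  A→F4 2×4=8, B→F4 3×2=6, C→F2 13×2=26, D→F2 5×2=10, E→F2 19×6=114
  link cost 164, fixed 10 → total 174.
Compare {F2, F3, F4}: link cost 164 + fixed 15 = 179.
Compare {F2, F4, F5}: link cost 164 + fixed 16 = 180.
Compare {F1, F2, F4}: link cost 164 + fixed 18 = 182.
All other subsets cost ≥ 179. Minimum total cost: 174.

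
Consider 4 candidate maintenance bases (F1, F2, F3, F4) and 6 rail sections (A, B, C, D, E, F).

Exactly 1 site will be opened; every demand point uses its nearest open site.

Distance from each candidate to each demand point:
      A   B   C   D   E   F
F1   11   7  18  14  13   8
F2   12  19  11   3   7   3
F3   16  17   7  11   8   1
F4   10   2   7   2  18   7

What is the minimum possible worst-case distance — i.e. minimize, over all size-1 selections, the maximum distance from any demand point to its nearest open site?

Open {F3}.
  Farthest demand point is B at distance 17 (to F3); all others are ≤ 17.
With {F1} the worst case is 18.
With {F4} the worst case is 18.
No size-1 selection achieves below 17.

17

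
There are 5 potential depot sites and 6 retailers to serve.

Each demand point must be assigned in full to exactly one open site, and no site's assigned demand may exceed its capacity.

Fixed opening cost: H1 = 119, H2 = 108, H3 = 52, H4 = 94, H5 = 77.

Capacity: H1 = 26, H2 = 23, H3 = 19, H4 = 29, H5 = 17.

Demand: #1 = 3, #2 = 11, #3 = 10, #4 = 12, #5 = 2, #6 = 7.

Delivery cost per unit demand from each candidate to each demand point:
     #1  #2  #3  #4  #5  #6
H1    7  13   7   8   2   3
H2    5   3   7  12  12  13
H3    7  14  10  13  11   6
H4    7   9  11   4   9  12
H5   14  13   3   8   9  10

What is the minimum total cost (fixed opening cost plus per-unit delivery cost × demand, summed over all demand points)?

Open {H4, H5}; cheapest assignment that respects the capacities:
  H4 (cap 29, load 28): #1, #2, #4, #5 — cost 3×7 + 11×9 + 12×4 + 2×9 = 186
  H5 (cap 17, load 17): #3, #6 — cost 10×3 + 7×10 = 100
  Shipping 286, fixed 171 → total 457.
  Any other capacity-feasible assignment to {H4, H5} ships for at least 286.
Compare {H1, H2}: its best feasible assignment gives total 472.
Compare {H3, H4}: its best feasible assignment gives total 474.
Every other set of open sites that can feasibly serve all demand totals ≥ 472 even under its best assignment. Minimum: 457.

457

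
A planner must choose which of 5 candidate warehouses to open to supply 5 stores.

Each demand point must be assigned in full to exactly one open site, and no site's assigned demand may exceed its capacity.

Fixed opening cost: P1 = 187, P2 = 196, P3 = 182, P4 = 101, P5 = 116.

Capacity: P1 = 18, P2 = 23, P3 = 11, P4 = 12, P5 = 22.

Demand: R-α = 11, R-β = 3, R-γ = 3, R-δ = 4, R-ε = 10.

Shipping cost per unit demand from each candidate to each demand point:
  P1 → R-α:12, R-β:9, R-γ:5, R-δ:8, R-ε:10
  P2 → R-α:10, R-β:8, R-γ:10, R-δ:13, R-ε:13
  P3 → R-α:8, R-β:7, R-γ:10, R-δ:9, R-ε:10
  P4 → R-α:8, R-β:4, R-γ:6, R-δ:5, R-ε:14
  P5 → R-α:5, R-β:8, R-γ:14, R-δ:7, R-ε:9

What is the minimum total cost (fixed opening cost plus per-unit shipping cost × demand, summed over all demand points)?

412

Open {P4, P5}; cheapest assignment that respects the capacities:
  P4 (cap 12, load 10): R-β, R-γ, R-δ — cost 3×4 + 3×6 + 4×5 = 50
  P5 (cap 22, load 21): R-α, R-ε — cost 11×5 + 10×9 = 145
  Shipping 195, fixed 217 → total 412.
  Any other capacity-feasible assignment to {P4, P5} ships for at least 195.
Compare {P1, P5}: its best feasible assignment gives total 522.
Compare {P3, P5}: its best feasible assignment gives total 530.
Every other set of open sites that can feasibly serve all demand totals ≥ 522 even under its best assignment. Minimum: 412.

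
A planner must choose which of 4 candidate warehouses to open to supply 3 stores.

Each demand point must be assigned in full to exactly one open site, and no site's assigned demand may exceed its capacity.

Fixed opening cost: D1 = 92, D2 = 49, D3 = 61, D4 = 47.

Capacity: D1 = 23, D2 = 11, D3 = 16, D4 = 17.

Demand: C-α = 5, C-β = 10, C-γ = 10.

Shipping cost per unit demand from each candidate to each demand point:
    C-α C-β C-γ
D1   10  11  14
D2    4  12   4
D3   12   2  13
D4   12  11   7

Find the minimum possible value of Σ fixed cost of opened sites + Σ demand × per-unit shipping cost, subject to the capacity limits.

230

Open {D2, D3}; cheapest assignment that respects the capacities:
  D2 (cap 11, load 10): C-γ — cost 10×4 = 40
  D3 (cap 16, load 15): C-α, C-β — cost 5×12 + 10×2 = 80
  Shipping 120, fixed 110 → total 230.
  Any other capacity-feasible assignment to {D2, D3} ships for at least 120.
Compare {D3, D4}: its best feasible assignment gives total 258.
Compare {D2, D3, D4}: its best feasible assignment gives total 267.
Every other set of open sites that can feasibly serve all demand totals ≥ 258 even under its best assignment. Minimum: 230.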